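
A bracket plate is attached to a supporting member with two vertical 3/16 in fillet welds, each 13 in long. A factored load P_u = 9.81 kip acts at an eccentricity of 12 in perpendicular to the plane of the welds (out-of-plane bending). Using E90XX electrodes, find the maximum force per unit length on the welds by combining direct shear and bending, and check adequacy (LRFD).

f_max ≈ 2.12 kip/in; adequate

E90XX → F_EXX = 90 ksi.
L_w = 2 × 13 = 26 in; section modulus (unit throat) S = 2 × L²/6 = 56.33 in².
Direct shear f_v = P/L_w = 9.81/26 = 0.3773 kip/in.
Moment M = P × e = 9.81 × 12 = 117.72 kip·in; bending f_b = M/S = 2.09 kip/in.
f_max = √(f_v² + f_b²) = √(0.3773² + 2.09²) = 2.123 kip/in.
φr_n = 0.75 × 0.6 × 90 × (0.707 × 0.1875) = 5.369 kip/in → adequate.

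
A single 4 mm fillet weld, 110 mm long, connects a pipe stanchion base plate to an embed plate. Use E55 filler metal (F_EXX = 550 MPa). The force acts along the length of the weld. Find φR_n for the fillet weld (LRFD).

Effective throat t_e = 0.707 × 4 = 2.828 mm.
Total length L = 110 mm; A_we = 2.828 × 110 = 311.1 mm².
F_nw = 0.6 F_EXX = 0.6 × 550 = 330 MPa.
φR_n = 0.75 × 330 × 311.1 × 10⁻³ = 76.99 kN.

φR_n ≈ 77 kN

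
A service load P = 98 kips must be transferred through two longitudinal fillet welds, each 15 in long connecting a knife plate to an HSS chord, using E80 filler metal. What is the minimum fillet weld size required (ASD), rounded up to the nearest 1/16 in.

E80XX → F_EXX = 80 ksi.
Total weld length L = 30 in.
Required throat t_e = P × Ω / (0.6 F_EXX × L) = 98 × 2.0 / (0.6 × 80 × 30) = 0.1361 in.
Required leg w = t_e / 0.707 = 0.1925 in → use 1/4 in.

w = 1/4 in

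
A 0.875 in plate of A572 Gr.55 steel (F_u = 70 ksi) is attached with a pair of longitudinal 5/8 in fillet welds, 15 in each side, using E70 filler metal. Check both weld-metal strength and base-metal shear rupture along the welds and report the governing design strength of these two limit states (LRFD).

E70XX → F_EXX = 70 ksi.
t_e = 0.707 × 0.625 = 0.4419 in; L = 30 in.
Weld metal: φR_n = 0.75 × 0.6 × 70 × 0.4419 × 30 = 417.6 kips.
Base metal (shear rupture): φR_n = 0.75 × 0.6 × 70 × 0.875 × 30 = 826.9 kips.
Governing: weld metal.

φR_n ≈ 418 kips (weld metal governs)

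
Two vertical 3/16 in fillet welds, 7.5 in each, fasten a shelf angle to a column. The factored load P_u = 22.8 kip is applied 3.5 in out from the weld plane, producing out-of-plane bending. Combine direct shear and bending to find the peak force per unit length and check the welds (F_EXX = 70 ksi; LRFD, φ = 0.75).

L_w = 2 × 7.5 = 15 in; section modulus (unit throat) S = 2 × L²/6 = 18.75 in².
Direct shear f_v = P/L_w = 22.8/15 = 1.52 kip/in.
Moment M = P × e = 22.8 × 3.5 = 79.8 kip·in; bending f_b = M/S = 4.256 kip/in.
f_max = √(f_v² + f_b²) = √(1.52² + 4.256²) = 4.519 kip/in.
φr_n = 0.75 × 0.6 × 70 × (0.707 × 0.1875) = 4.176 kip/in → NOT adequate.

f_max ≈ 4.52 kip/in; NOT adequate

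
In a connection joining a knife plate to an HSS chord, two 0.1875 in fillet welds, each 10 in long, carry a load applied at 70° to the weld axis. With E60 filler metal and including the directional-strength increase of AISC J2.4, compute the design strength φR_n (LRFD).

E60XX → F_EXX = 60 ksi.
t_e = 0.707 × 0.1875 = 0.1326 in; A_we = 0.1326 × 20 = 2.651 in².
Directional factor: 1.0 + 0.5 sin^1.5(70°) = 1.455.
F_nw = 0.6 × 60 × 1.455 = 52.4 ksi.
φR_n = 0.75 × 52.4 × 2.651 = 104.2 kips.

φR_n ≈ 104 kips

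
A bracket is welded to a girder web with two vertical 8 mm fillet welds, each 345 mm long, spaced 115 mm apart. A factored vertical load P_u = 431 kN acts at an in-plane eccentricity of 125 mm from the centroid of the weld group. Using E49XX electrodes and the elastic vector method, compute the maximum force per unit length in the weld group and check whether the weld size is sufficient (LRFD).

f_max ≈ 1400 N/mm; NOT adequate

E49XX → F_EXX = 490 MPa.
Total weld length L_w = 690 mm. Treat welds as unit-width lines.
Polar moment about centroid: J = 2[d³/12 + d(b/2)²] = 2[345³/12 + 345×57.5²] = 9125000 mm³.
Direct shear f_v = P/L_w = 431×10³ / 690 = 624.6 N/mm (vertical).
Torsion M = P·e = 431×10³ × 125 = 53875000 N·mm.
Critical point at (x, y) = (57.5, 172.5) from centroid. f_tx = M·y/J = 1018 N/mm; f_ty = M·x/J = 339.5 N/mm.
Resultant f_max = √[f_tx² + (f_v + f_ty)²] = √[1018² + (624.6 + 339.5)²] = 1402 N/mm.
Capacity per unit length: φr_n = 0.75 × 0.6 × 490 × (0.707 × 8) = 1247 N/mm.
1402 > 1247 → NOT adequate.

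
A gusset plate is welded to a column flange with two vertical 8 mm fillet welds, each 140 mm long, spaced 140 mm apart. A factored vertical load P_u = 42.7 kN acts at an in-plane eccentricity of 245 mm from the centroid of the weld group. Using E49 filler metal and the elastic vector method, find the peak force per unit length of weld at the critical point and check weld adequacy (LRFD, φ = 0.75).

E49XX → F_EXX = 490 MPa.
Total weld length L_w = 280 mm. Treat welds as unit-width lines.
Polar moment about centroid: J = 2[d³/12 + d(b/2)²] = 2[140³/12 + 140×70²] = 1829000 mm³.
Direct shear f_v = P/L_w = 42.7×10³ / 280 = 152.5 N/mm (vertical).
Torsion M = P·e = 42.7×10³ × 245 = 10462000 N·mm.
Critical point at (x, y) = (70, 70) from centroid. f_tx = M·y/J = 400.3 N/mm; f_ty = M·x/J = 400.3 N/mm.
Resultant f_max = √[f_tx² + (f_v + f_ty)²] = √[400.3² + (152.5 + 400.3)²] = 682.5 N/mm.
Capacity per unit length: φr_n = 0.75 × 0.6 × 490 × (0.707 × 8) = 1247 N/mm.
682.5 ≤ 1247 → adequate.

f_max ≈ 683 N/mm; adequate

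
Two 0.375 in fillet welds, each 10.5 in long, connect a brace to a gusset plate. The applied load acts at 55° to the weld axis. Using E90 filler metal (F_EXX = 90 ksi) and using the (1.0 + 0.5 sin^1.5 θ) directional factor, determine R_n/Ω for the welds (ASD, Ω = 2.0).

t_e = 0.707 × 0.375 = 0.2651 in; A_we = 0.2651 × 21 = 5.568 in².
Directional factor: 1.0 + 0.5 sin^1.5(55°) = 1.371.
F_nw = 0.6 × 90 × 1.371 = 74.02 ksi.
R_n/Ω = (74.02 × 5.568) / 2.0 = 206.1 kips.

R_n/Ω ≈ 206 kips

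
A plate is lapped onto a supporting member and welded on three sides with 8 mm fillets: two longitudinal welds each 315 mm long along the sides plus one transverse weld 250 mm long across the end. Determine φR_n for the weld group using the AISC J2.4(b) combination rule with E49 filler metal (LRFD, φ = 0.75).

φR_n ≈ 1140 kN

E49XX → F_EXX = 490 MPa.
t_e = 0.707 × 8 = 5.656 mm.
R_nwl = 0.6 × 490 × 5.656 × 630 × 10⁻³ = 1048 kN (longitudinal, 2 welds).
R_nwt = 0.6 × 490 × 5.656 × 250 × 10⁻³ = 415.7 kN (transverse, base value).
(i) R_nwl + R_nwt = 1463 kN; (ii) 0.85 R_nwl + 1.5 R_nwt = 1514 kN.
R_n = max = 1514 kN [governs: (ii)]; φR_n = 1136 kN.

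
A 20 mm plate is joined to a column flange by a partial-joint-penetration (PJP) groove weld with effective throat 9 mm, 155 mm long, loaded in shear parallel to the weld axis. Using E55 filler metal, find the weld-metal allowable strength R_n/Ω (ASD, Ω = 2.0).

R_n/Ω ≈ 230 kN

E55XX → F_EXX = 550 MPa.
Effective throat (given) t_e = 9 mm.
A_we = 9 × 155 = 1395 mm².
F_nw = 0.6 F_EXX = 330 MPa.
R_n/Ω = (330 × 1395) / 2.0 × 10⁻³ = 230.2 kN.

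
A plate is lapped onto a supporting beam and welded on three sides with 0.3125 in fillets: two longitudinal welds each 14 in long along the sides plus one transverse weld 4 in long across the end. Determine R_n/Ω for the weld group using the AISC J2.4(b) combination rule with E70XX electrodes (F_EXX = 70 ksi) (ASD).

t_e = 0.707 × 0.3125 = 0.2209 in.
R_nwl = 0.6 × 70 × 0.2209 × 28 = 259.8 kip (longitudinal, 2 welds).
R_nwt = 0.6 × 70 × 0.2209 × 4 = 37.12 kip (transverse, base value).
(i) R_nwl + R_nwt = 296.9 kip; (ii) 0.85 R_nwl + 1.5 R_nwt = 276.5 kip.
R_n = max = 296.9 kip [governs: (i)]; R_n/Ω = 148.5 kip.

R_n/Ω ≈ 148 kip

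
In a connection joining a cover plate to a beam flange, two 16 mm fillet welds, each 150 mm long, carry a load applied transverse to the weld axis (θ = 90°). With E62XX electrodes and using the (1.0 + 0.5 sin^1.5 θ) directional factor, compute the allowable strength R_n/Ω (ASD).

E62XX → F_EXX = 620 MPa.
t_e = 0.707 × 16 = 11.31 mm; A_we = 11.31 × 300 = 3394 mm².
Directional factor: 1.0 + 0.5 sin^1.5(90°) = 1.5.
F_nw = 0.6 × 620 × 1.5 = 558 MPa.
R_n/Ω = (558 × 3394) / 2.0 × 10⁻³ = 946.8 kN.

R_n/Ω ≈ 947 kN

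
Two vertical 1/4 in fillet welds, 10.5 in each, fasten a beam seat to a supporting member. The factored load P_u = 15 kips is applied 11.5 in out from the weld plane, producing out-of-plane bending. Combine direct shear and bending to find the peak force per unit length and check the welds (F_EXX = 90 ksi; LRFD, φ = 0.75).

L_w = 2 × 10.5 = 21 in; section modulus (unit throat) S = 2 × L²/6 = 36.75 in².
Direct shear f_v = P/L_w = 15/21 = 0.7143 kip/in.
Moment M = P × e = 15 × 11.5 = 172.5 kip·in; bending f_b = M/S = 4.694 kip/in.
f_max = √(f_v² + f_b²) = √(0.7143² + 4.694²) = 4.748 kip/in.
φr_n = 0.75 × 0.6 × 90 × (0.707 × 0.25) = 7.158 kip/in → adequate.

f_max ≈ 4.75 kip/in; adequate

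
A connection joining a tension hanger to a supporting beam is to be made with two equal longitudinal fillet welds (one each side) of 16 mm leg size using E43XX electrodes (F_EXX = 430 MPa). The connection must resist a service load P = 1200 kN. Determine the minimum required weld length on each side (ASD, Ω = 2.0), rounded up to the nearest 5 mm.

Throat t_e = 0.707 × 16 = 11.31 mm.
r_n/Ω = (0.6 × 430 × 11.31) / 2.0 = 1459 N/mm = 1.459 kN/mm.
L_req = P / (r_n/Ω) = 1200 / 1.459 = 822.3 mm total.
Per side: 822.3 / 2 = 411.2 mm.
Round up → use L = 415 mm on each side.

L = 415 mm on each side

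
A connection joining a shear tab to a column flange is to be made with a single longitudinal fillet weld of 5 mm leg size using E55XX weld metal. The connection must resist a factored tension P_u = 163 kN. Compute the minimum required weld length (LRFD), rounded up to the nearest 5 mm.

E55XX → F_EXX = 550 MPa.
Throat t_e = 0.707 × 5 = 3.535 mm.
φr_n = 0.75 × 0.6 × 550 × 3.535 × 10⁻³ = 0.8749 kN/mm.
L_req = P_u / φr_n = 163 / 0.8749 = 186.3 mm total.
Round up → use L = 190 mm.

L = 190 mm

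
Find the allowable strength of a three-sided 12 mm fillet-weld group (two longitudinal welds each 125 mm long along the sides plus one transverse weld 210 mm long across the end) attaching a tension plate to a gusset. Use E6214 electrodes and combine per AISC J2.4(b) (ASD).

R_n/Ω ≈ 832 kN

E62XX → F_EXX = 620 MPa.
t_e = 0.707 × 12 = 8.484 mm.
R_nwl = 0.6 × 620 × 8.484 × 250 × 10⁻³ = 789 kN (longitudinal, 2 welds).
R_nwt = 0.6 × 620 × 8.484 × 210 × 10⁻³ = 662.8 kN (transverse, base value).
(i) R_nwl + R_nwt = 1452 kN; (ii) 0.85 R_nwl + 1.5 R_nwt = 1665 kN.
R_n = max = 1665 kN [governs: (ii)]; R_n/Ω = 832.4 kN.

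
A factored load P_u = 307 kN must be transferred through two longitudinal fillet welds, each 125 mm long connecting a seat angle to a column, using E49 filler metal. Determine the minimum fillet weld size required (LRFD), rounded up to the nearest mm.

w = 8 mm

E49XX → F_EXX = 490 MPa.
Total weld length L = 250 mm.
Required throat t_e = P_u / (φ × 0.6 F_EXX × L) = 307 / (0.75 × 0.6 × 490 × 250 × 10⁻³) = 5.569 mm.
Required leg w = t_e / 0.707 = 7.877 mm → use 8 mm.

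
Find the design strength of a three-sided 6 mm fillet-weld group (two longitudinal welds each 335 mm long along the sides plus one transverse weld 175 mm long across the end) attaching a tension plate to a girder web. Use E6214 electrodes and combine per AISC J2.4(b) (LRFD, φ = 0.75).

φR_n ≈ 1000 kN

E62XX → F_EXX = 620 MPa.
t_e = 0.707 × 6 = 4.242 mm.
R_nwl = 0.6 × 620 × 4.242 × 670 × 10⁻³ = 1057 kN (longitudinal, 2 welds).
R_nwt = 0.6 × 620 × 4.242 × 175 × 10⁻³ = 276.2 kN (transverse, base value).
(i) R_nwl + R_nwt = 1333 kN; (ii) 0.85 R_nwl + 1.5 R_nwt = 1313 kN.
R_n = max = 1333 kN [governs: (i)]; φR_n = 1000 kN.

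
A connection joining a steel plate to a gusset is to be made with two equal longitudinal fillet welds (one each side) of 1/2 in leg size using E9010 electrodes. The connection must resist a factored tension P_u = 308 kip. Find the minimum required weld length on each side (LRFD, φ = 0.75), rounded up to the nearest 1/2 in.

E90XX → F_EXX = 90 ksi.
Throat t_e = 0.707 × 0.5 = 0.3535 in.
φr_n = 0.75 × 0.6 × 90 × 0.3535 = 14.32 kip/in.
L_req = P_u / φr_n = 308 / 14.32 = 21.51 in total.
Per side: 21.51 / 2 = 10.76 in.
Round up → use L = 11 in on each side.

L = 11 in on each side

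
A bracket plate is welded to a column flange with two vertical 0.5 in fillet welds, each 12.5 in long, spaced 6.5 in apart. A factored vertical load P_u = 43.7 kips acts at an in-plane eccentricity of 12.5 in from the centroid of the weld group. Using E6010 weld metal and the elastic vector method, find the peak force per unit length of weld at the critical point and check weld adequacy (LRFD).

E60XX → F_EXX = 60 ksi.
Total weld length L_w = 25 in. Treat welds as unit-width lines.
Polar moment about centroid: J = 2[d³/12 + d(b/2)²] = 2[12.5³/12 + 12.5×3.25²] = 589.6 in³.
Direct shear f_v = P/L_w = 43.7 / 25 = 1.748 kip/in (vertical).
Torsion M = P·e = 43.7 × 12.5 = 546.25 kip·in.
Critical point at (x, y) = (3.25, 6.25) from centroid. f_tx = M·y/J = 5.791 kip/in; f_ty = M·x/J = 3.011 kip/in.
Resultant f_max = √[f_tx² + (f_v + f_ty)²] = √[5.791² + (1.748 + 3.011)²] = 7.495 kip/in.
Capacity per unit length: φr_n = 0.75 × 0.6 × 60 × (0.707 × 0.5) = 9.544 kip/in.
7.495 ≤ 9.544 → adequate.

f_max ≈ 7.5 kip/in; adequate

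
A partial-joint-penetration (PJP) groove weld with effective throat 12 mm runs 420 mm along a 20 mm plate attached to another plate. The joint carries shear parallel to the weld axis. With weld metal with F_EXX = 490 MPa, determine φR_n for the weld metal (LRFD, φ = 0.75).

Effective throat (given) t_e = 12 mm.
A_we = 12 × 420 = 5040 mm².
F_nw = 0.6 F_EXX = 294 MPa.
φR_n = 0.75 × 294 × 5040 × 10⁻³ = 1111 kN.

φR_n ≈ 1110 kN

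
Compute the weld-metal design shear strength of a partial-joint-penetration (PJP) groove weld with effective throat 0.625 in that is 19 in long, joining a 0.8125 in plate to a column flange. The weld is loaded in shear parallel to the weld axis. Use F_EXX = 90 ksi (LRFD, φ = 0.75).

φR_n ≈ 481 kips

Effective throat (given) t_e = 0.625 in.
A_we = 0.625 × 19 = 11.88 in².
F_nw = 0.6 F_EXX = 54 ksi.
φR_n = 0.75 × 54 × 11.88 = 480.9 kips.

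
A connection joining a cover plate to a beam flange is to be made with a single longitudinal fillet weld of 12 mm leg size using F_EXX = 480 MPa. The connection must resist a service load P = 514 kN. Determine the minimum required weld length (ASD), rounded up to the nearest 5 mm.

Throat t_e = 0.707 × 12 = 8.484 mm.
r_n/Ω = (0.6 × 480 × 8.484) / 2.0 = 1222 N/mm = 1.222 kN/mm.
L_req = P / (r_n/Ω) = 514 / 1.222 = 420.7 mm total.
Round up → use L = 425 mm.

L = 425 mm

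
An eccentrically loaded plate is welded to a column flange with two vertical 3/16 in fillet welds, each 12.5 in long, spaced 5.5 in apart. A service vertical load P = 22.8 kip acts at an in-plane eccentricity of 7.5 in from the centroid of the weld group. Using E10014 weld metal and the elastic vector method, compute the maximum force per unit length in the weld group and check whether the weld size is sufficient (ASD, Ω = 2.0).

E100XX → F_EXX = 100 ksi.
Total weld length L_w = 25 in. Treat welds as unit-width lines.
Polar moment about centroid: J = 2[d³/12 + d(b/2)²] = 2[12.5³/12 + 12.5×2.75²] = 514.6 in³.
Direct shear f_v = P/L_w = 22.8 / 25 = 0.912 kip/in (vertical).
Torsion M = P·e = 22.8 × 7.5 = 171 kip·in.
Critical point at (x, y) = (2.75, 6.25) from centroid. f_tx = M·y/J = 2.077 kip/in; f_ty = M·x/J = 0.9138 kip/in.
Resultant f_max = √[f_tx² + (f_v + f_ty)²] = √[2.077² + (0.912 + 0.9138)²] = 2.765 kip/in.
Capacity per unit length: r_n/Ω = (1/2.0) × 0.6 × 100 × (0.707 × 0.1875) = 3.977 kip/in.
2.765 ≤ 3.977 → adequate.

f_max ≈ 2.77 kip/in; adequate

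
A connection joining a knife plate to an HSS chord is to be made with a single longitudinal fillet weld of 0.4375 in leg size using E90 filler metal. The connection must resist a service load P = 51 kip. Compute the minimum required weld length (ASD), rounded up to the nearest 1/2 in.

E90XX → F_EXX = 90 ksi.
Throat t_e = 0.707 × 0.4375 = 0.3093 in.
r_n/Ω = (0.6 × 90 × 0.3093) / 2.0 = 8.351 kip/in.
L_req = P / (r_n/Ω) = 51 / 8.351 = 6.107 in total.
Round up → use L = 6.5 in.

L = 6.5 in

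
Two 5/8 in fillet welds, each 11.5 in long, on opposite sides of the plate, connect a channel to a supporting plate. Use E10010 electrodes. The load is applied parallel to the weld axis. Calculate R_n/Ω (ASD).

E100XX → F_EXX = 100 ksi.
Effective throat t_e = 0.707 × 0.625 = 0.4419 in.
Total length L = 23 in; A_we = 0.4419 × 23 = 10.16 in².
F_nw = 0.6 F_EXX = 0.6 × 100 = 60 ksi.
R_n = 60 × 10.16 = 609.8 kips; R_n/Ω = 609.8/2.0 = 304.9 kips.

R_n/Ω ≈ 305 kips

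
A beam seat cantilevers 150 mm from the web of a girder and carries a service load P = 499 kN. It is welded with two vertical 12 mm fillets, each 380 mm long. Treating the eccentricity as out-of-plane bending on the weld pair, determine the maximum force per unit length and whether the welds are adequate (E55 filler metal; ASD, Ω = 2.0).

E55XX → F_EXX = 550 MPa.
L_w = 2 × 380 = 760 mm; section modulus (unit throat) S = 2 × L²/6 = 48130 mm².
Direct shear f_v = P/L_w = 499×10³/760 = 656.6 N/mm.
Moment M = P × e = 499×10³ × 150 = 74850000 N·mm; bending f_b = M/S = 1555 N/mm.
f_max = √(f_v² + f_b²) = √(656.6² + 1555²) = 1688 N/mm.
r_n/Ω = (1/2.0) × 0.6 × 550 × (0.707 × 12) = 1400 N/mm → NOT adequate.

f_max ≈ 1690 N/mm; NOT adequate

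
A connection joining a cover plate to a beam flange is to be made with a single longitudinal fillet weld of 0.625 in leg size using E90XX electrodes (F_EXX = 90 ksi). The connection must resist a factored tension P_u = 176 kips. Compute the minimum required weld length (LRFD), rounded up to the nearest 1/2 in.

Throat t_e = 0.707 × 0.625 = 0.4419 in.
φr_n = 0.75 × 0.6 × 90 × 0.4419 = 17.9 kips/in.
L_req = P_u / φr_n = 176 / 17.9 = 9.835 in total.
Round up → use L = 10 in.

L = 10 in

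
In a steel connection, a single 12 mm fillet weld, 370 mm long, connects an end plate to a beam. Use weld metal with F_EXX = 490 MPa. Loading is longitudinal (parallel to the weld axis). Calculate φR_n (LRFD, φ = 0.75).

φR_n ≈ 692 kN

Effective throat t_e = 0.707 × 12 = 8.484 mm.
Total length L = 370 mm; A_we = 8.484 × 370 = 3139 mm².
F_nw = 0.6 F_EXX = 0.6 × 490 = 294 MPa.
φR_n = 0.75 × 294 × 3139 × 10⁻³ = 692.2 kN.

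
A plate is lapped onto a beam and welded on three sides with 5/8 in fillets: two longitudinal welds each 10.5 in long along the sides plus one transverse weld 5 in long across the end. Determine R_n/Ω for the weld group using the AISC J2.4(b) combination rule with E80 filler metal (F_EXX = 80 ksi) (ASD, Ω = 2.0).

R_n/Ω ≈ 276 kips

t_e = 0.707 × 0.625 = 0.4419 in.
R_nwl = 0.6 × 80 × 0.4419 × 21 = 445.4 kips (longitudinal, 2 welds).
R_nwt = 0.6 × 80 × 0.4419 × 5 = 106 kips (transverse, base value).
(i) R_nwl + R_nwt = 551.5 kips; (ii) 0.85 R_nwl + 1.5 R_nwt = 537.7 kips.
R_n = max = 551.5 kips [governs: (i)]; R_n/Ω = 275.7 kips.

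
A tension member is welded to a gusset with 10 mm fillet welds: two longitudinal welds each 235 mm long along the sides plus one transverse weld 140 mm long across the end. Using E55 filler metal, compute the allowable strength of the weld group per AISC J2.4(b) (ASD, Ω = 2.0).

R_n/Ω ≈ 712 kN

E55XX → F_EXX = 550 MPa.
t_e = 0.707 × 10 = 7.07 mm.
R_nwl = 0.6 × 550 × 7.07 × 470 × 10⁻³ = 1097 kN (longitudinal, 2 welds).
R_nwt = 0.6 × 550 × 7.07 × 140 × 10⁻³ = 326.6 kN (transverse, base value).
(i) R_nwl + R_nwt = 1423 kN; (ii) 0.85 R_nwl + 1.5 R_nwt = 1422 kN.
R_n = max = 1423 kN [governs: (i)]; R_n/Ω = 711.6 kN.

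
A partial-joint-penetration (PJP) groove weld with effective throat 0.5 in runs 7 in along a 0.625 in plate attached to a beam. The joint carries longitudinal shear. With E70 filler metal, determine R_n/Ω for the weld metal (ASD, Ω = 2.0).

E70XX → F_EXX = 70 ksi.
Effective throat (given) t_e = 0.5 in.
A_we = 0.5 × 7 = 3.5 in².
F_nw = 0.6 F_EXX = 42 ksi.
R_n/Ω = (42 × 3.5) / 2.0 = 73.5 kip.

R_n/Ω ≈ 73.5 kip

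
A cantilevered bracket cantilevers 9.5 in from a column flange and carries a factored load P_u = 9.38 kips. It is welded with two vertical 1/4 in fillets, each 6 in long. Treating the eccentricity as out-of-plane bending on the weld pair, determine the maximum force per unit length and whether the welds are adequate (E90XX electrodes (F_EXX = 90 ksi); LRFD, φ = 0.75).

L_w = 2 × 6 = 12 in; section modulus (unit throat) S = 2 × L²/6 = 12 in².
Direct shear f_v = P/L_w = 9.38/12 = 0.7817 kip/in.
Moment M = P × e = 9.38 × 9.5 = 89.11 kip·in; bending f_b = M/S = 7.426 kip/in.
f_max = √(f_v² + f_b²) = √(0.7817² + 7.426²) = 7.467 kip/in.
φr_n = 0.75 × 0.6 × 90 × (0.707 × 0.25) = 7.158 kip/in → NOT adequate.

f_max ≈ 7.47 kip/in; NOT adequate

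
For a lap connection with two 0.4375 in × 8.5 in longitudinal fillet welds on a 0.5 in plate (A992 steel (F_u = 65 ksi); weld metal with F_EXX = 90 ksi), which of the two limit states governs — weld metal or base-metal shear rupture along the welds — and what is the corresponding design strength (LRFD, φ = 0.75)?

φR_n ≈ 213 kip (weld metal governs)

t_e = 0.707 × 0.4375 = 0.3093 in; L = 17 in.
Weld metal: φR_n = 0.75 × 0.6 × 90 × 0.3093 × 17 = 213 kip.
Base metal (shear rupture): φR_n = 0.75 × 0.6 × 65 × 0.5 × 17 = 248.6 kip.
Governing: weld metal.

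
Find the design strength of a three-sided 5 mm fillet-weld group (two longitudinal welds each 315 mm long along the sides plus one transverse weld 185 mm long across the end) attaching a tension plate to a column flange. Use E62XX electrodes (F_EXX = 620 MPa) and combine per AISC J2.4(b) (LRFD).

t_e = 0.707 × 5 = 3.535 mm.
R_nwl = 0.6 × 620 × 3.535 × 630 × 10⁻³ = 828.5 kN (longitudinal, 2 welds).
R_nwt = 0.6 × 620 × 3.535 × 185 × 10⁻³ = 243.3 kN (transverse, base value).
(i) R_nwl + R_nwt = 1072 kN; (ii) 0.85 R_nwl + 1.5 R_nwt = 1069 kN.
R_n = max = 1072 kN [governs: (i)]; φR_n = 803.8 kN.

φR_n ≈ 804 kN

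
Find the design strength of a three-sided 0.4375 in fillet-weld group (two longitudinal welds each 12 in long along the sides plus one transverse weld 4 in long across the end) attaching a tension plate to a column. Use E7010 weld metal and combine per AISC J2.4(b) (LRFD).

φR_n ≈ 273 kips

E70XX → F_EXX = 70 ksi.
t_e = 0.707 × 0.4375 = 0.3093 in.
R_nwl = 0.6 × 70 × 0.3093 × 24 = 311.8 kips (longitudinal, 2 welds).
R_nwt = 0.6 × 70 × 0.3093 × 4 = 51.96 kips (transverse, base value).
(i) R_nwl + R_nwt = 363.8 kips; (ii) 0.85 R_nwl + 1.5 R_nwt = 343 kips.
R_n = max = 363.8 kips [governs: (i)]; φR_n = 272.8 kips.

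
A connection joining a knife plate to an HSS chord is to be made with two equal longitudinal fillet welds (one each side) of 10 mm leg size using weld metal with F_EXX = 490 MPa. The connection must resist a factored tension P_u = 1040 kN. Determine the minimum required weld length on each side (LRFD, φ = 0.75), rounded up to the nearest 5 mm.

L = 335 mm on each side

Throat t_e = 0.707 × 10 = 7.07 mm.
φr_n = 0.75 × 0.6 × 490 × 7.07 × 10⁻³ = 1.559 kN/mm.
L_req = P_u / φr_n = 1040 / 1.559 = 667.1 mm total.
Per side: 667.1 / 2 = 333.6 mm.
Round up → use L = 335 mm on each side.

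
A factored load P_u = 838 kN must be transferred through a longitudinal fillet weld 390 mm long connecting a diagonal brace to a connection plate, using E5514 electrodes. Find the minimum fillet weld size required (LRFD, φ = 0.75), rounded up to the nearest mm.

w = 13 mm

E55XX → F_EXX = 550 MPa.
Total weld length L = 390 mm.
Required throat t_e = P_u / (φ × 0.6 F_EXX × L) = 838 / (0.75 × 0.6 × 550 × 390 × 10⁻³) = 8.682 mm.
Required leg w = t_e / 0.707 = 12.28 mm → use 13 mm.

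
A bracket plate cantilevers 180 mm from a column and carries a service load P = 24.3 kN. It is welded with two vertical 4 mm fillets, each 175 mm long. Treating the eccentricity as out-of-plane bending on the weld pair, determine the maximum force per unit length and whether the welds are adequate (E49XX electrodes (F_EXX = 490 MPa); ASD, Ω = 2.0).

f_max ≈ 434 N/mm; NOT adequate

L_w = 2 × 175 = 350 mm; section modulus (unit throat) S = 2 × L²/6 = 10210 mm².
Direct shear f_v = P/L_w = 24.3×10³/350 = 69.43 N/mm.
Moment M = P × e = 24.3×10³ × 180 = 4374000 N·mm; bending f_b = M/S = 428.5 N/mm.
f_max = √(f_v² + f_b²) = √(69.43² + 428.5²) = 434.1 N/mm.
r_n/Ω = (1/2.0) × 0.6 × 490 × (0.707 × 4) = 415.7 N/mm → NOT adequate.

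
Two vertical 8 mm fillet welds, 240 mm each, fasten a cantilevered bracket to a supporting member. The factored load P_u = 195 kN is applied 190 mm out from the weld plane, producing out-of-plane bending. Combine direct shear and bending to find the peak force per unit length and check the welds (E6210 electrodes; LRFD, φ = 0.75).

E62XX → F_EXX = 620 MPa.
L_w = 2 × 240 = 480 mm; section modulus (unit throat) S = 2 × L²/6 = 19200 mm².
Direct shear f_v = P/L_w = 195×10³/480 = 406.2 N/mm.
Moment M = P × e = 195×10³ × 190 = 37050000 N·mm; bending f_b = M/S = 1930 N/mm.
f_max = √(f_v² + f_b²) = √(406.2² + 1930²) = 1972 N/mm.
φr_n = 0.75 × 0.6 × 620 × (0.707 × 8) = 1578 N/mm → NOT adequate.

f_max ≈ 1970 N/mm; NOT adequate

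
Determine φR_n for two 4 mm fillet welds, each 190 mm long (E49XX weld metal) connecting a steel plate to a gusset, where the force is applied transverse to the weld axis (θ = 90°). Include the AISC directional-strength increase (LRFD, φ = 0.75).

E49XX → F_EXX = 490 MPa.
t_e = 0.707 × 4 = 2.828 mm; A_we = 2.828 × 380 = 1075 mm².
Directional factor: 1.0 + 0.5 sin^1.5(90°) = 1.5.
F_nw = 0.6 × 490 × 1.5 = 441 MPa.
φR_n = 0.75 × 441 × 1075 × 10⁻³ = 355.4 kN.

φR_n ≈ 355 kN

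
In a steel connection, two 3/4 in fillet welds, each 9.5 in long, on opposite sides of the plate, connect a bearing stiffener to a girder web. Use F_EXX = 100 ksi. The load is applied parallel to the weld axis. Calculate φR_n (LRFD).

φR_n ≈ 453 kips

Effective throat t_e = 0.707 × 0.75 = 0.5302 in.
Total length L = 19 in; A_we = 0.5302 × 19 = 10.07 in².
F_nw = 0.6 F_EXX = 0.6 × 100 = 60 ksi.
φR_n = 0.75 × 60 × 10.07 = 453.4 kips.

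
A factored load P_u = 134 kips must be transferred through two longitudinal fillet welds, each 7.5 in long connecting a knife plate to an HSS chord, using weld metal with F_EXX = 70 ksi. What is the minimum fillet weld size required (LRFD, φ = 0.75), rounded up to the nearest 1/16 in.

Total weld length L = 15 in.
Required throat t_e = P_u / (φ × 0.6 F_EXX × L) = 134 / (0.75 × 0.6 × 70 × 15) = 0.2836 in.
Required leg w = t_e / 0.707 = 0.4011 in → use 7/16 in.

w = 7/16 in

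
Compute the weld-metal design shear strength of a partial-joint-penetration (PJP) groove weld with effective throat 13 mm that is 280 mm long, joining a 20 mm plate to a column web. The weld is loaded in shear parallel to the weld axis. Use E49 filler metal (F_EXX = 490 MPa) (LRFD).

φR_n ≈ 803 kN

Effective throat (given) t_e = 13 mm.
A_we = 13 × 280 = 3640 mm².
F_nw = 0.6 F_EXX = 294 MPa.
φR_n = 0.75 × 294 × 3640 × 10⁻³ = 802.6 kN.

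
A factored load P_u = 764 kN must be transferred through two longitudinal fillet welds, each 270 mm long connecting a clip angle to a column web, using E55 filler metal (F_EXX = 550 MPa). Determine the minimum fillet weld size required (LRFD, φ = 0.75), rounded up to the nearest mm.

Total weld length L = 540 mm.
Required throat t_e = P_u / (φ × 0.6 F_EXX × L) = 764 / (0.75 × 0.6 × 550 × 540 × 10⁻³) = 5.716 mm.
Required leg w = t_e / 0.707 = 8.085 mm → use 9 mm.

w = 9 mm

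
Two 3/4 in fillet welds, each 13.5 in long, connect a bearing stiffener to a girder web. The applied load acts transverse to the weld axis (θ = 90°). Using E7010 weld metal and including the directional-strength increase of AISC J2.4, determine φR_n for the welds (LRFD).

φR_n ≈ 676 kip

E70XX → F_EXX = 70 ksi.
t_e = 0.707 × 0.75 = 0.5302 in; A_we = 0.5302 × 27 = 14.32 in².
Directional factor: 1.0 + 0.5 sin^1.5(90°) = 1.5.
F_nw = 0.6 × 70 × 1.5 = 63 ksi.
φR_n = 0.75 × 63 × 14.32 = 676.5 kip.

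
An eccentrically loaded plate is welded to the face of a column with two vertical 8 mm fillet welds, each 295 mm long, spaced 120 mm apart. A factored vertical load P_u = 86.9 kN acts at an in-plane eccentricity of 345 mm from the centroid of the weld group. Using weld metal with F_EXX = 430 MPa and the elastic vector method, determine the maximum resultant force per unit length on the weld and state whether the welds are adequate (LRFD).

f_max ≈ 813 N/mm; adequate

Total weld length L_w = 590 mm. Treat welds as unit-width lines.
Polar moment about centroid: J = 2[d³/12 + d(b/2)²] = 2[295³/12 + 295×60²] = 6403000 mm³.
Direct shear f_v = P/L_w = 86.9×10³ / 590 = 147.3 N/mm (vertical).
Torsion M = P·e = 86.9×10³ × 345 = 29980000 N·mm.
Critical point at (x, y) = (60, 147.5) from centroid. f_tx = M·y/J = 690.7 N/mm; f_ty = M·x/J = 280.9 N/mm.
Resultant f_max = √[f_tx² + (f_v + f_ty)²] = √[690.7² + (147.3 + 280.9)²] = 812.7 N/mm.
Capacity per unit length: φr_n = 0.75 × 0.6 × 430 × (0.707 × 8) = 1094 N/mm.
812.7 ≤ 1094 → adequate.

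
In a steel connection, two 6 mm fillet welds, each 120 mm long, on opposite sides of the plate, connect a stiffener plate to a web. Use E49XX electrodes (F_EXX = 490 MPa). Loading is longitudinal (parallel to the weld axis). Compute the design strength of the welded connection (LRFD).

φR_n ≈ 224 kN

Effective throat t_e = 0.707 × 6 = 4.242 mm.
Total length L = 240 mm; A_we = 4.242 × 240 = 1018 mm².
F_nw = 0.6 F_EXX = 0.6 × 490 = 294 MPa.
φR_n = 0.75 × 294 × 1018 × 10⁻³ = 224.5 kN.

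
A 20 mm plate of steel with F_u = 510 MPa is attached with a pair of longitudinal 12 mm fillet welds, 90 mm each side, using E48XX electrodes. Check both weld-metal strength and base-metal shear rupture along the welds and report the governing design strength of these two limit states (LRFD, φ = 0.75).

E48XX → F_EXX = 480 MPa.
t_e = 0.707 × 12 = 8.484 mm; L = 180 mm.
Weld metal: φR_n = 0.75 × 0.6 × 480 × 8.484 × 180 × 10⁻³ = 329.9 kN.
Base metal (shear rupture): φR_n = 0.75 × 0.6 × 510 × 20 × 180 × 10⁻³ = 826.2 kN.
Governing: weld metal.

φR_n ≈ 330 kN (weld metal governs)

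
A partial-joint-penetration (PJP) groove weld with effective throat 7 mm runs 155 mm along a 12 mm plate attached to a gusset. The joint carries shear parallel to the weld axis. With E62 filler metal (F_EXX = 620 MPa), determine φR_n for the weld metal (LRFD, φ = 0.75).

φR_n ≈ 303 kN

Effective throat (given) t_e = 7 mm.
A_we = 7 × 155 = 1085 mm².
F_nw = 0.6 F_EXX = 372 MPa.
φR_n = 0.75 × 372 × 1085 × 10⁻³ = 302.7 kN.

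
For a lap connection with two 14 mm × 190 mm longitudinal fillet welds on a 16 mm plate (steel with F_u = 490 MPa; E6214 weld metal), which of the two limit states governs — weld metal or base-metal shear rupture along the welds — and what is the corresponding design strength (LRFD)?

φR_n ≈ 1050 kN (weld metal governs)

E62XX → F_EXX = 620 MPa.
t_e = 0.707 × 14 = 9.898 mm; L = 380 mm.
Weld metal: φR_n = 0.75 × 0.6 × 620 × 9.898 × 380 × 10⁻³ = 1049 kN.
Base metal (shear rupture): φR_n = 0.75 × 0.6 × 490 × 16 × 380 × 10⁻³ = 1341 kN.
Governing: weld metal.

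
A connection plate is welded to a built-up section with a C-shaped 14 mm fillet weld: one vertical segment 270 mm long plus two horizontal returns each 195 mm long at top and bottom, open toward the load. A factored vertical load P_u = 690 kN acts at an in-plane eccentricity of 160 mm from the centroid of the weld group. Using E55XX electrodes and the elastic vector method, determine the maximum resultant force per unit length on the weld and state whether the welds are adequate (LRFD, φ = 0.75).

f_max ≈ 2700 N/mm; NOT adequate

E55XX → F_EXX = 550 MPa.
Total weld length L_w = 660 mm. Treat welds as unit-width lines.
Centroid: x̄ = 2×195×97.5 / 660 = 57.61 mm from the vertical weld.
Polar moment about centroid: J = I_x + I_y = [270³/12 + 2×195×135²] + [270×57.61² + 2(195³/12 + 195×39.89²)] = 11500000 mm³.
Direct shear f_v = P/L_w = 690×10³ / 660 = 1045 N/mm (vertical).
Torsion M = P·e = 690×10³ × 160 = 110400000 N·mm.
Critical point at (x, y) = (137.4, 135) from centroid. f_tx = M·y/J = 1296 N/mm; f_ty = M·x/J = 1319 N/mm.
Resultant f_max = √[f_tx² + (f_v + f_ty)²] = √[1296² + (1045 + 1319)²] = 2696 N/mm.
Capacity per unit length: φr_n = 0.75 × 0.6 × 550 × (0.707 × 14) = 2450 N/mm.
2696 > 2450 → NOT adequate.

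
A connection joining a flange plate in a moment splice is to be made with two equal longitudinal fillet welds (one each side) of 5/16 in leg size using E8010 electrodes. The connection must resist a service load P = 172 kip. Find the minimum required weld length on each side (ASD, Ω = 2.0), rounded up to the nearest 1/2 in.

E80XX → F_EXX = 80 ksi.
Throat t_e = 0.707 × 0.3125 = 0.2209 in.
r_n/Ω = (0.6 × 80 × 0.2209) / 2.0 = 5.302 kip/in.
L_req = P / (r_n/Ω) = 172 / 5.302 = 32.44 in total.
Per side: 32.44 / 2 = 16.22 in.
Round up → use L = 16.5 in on each side.

L = 16.5 in on each side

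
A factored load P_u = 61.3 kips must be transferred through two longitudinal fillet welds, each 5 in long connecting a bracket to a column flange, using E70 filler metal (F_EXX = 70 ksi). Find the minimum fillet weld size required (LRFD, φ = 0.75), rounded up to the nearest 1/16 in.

w = 5/16 in

Total weld length L = 10 in.
Required throat t_e = P_u / (φ × 0.6 F_EXX × L) = 61.3 / (0.75 × 0.6 × 70 × 10) = 0.1946 in.
Required leg w = t_e / 0.707 = 0.2753 in → use 5/16 in.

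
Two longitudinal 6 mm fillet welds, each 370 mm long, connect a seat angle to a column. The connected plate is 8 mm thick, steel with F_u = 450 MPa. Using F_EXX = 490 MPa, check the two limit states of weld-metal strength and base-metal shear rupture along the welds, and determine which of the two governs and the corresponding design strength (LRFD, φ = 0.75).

t_e = 0.707 × 6 = 4.242 mm; L = 740 mm.
Weld metal: φR_n = 0.75 × 0.6 × 490 × 4.242 × 740 × 10⁻³ = 692.2 kN.
Base metal (shear rupture): φR_n = 0.75 × 0.6 × 450 × 8 × 740 × 10⁻³ = 1199 kN.
Governing: weld metal.

φR_n ≈ 692 kN (weld metal governs)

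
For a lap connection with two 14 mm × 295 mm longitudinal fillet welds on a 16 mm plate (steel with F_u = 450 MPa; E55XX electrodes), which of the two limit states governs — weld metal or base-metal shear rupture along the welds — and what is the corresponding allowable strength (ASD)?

E55XX → F_EXX = 550 MPa.
t_e = 0.707 × 14 = 9.898 mm; L = 590 mm.
Weld metal: R_n/Ω = (1/2.0) × 0.6 × 550 × 9.898 × 590 × 10⁻³ = 963.6 kN.
Base metal (shear rupture): R_n/Ω = (1/2.0) × 0.6 × 450 × 16 × 590 × 10⁻³ = 1274 kN.
Governing: weld metal.

R_n/Ω ≈ 964 kN (weld metal governs)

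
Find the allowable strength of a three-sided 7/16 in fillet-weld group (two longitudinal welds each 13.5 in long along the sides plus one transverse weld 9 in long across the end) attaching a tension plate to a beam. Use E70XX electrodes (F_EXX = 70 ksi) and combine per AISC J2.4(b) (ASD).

R_n/Ω ≈ 237 kip

t_e = 0.707 × 0.4375 = 0.3093 in.
R_nwl = 0.6 × 70 × 0.3093 × 27 = 350.8 kip (longitudinal, 2 welds).
R_nwt = 0.6 × 70 × 0.3093 × 9 = 116.9 kip (transverse, base value).
(i) R_nwl + R_nwt = 467.7 kip; (ii) 0.85 R_nwl + 1.5 R_nwt = 473.5 kip.
R_n = max = 473.5 kip [governs: (ii)]; R_n/Ω = 236.8 kip.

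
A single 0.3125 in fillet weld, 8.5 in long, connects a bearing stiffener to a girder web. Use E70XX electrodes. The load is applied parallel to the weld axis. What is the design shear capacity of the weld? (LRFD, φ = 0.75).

φR_n ≈ 59.2 kip

E70XX → F_EXX = 70 ksi.
Effective throat t_e = 0.707 × 0.3125 = 0.2209 in.
Total length L = 8.5 in; A_we = 0.2209 × 8.5 = 1.878 in².
F_nw = 0.6 F_EXX = 0.6 × 70 = 42 ksi.
φR_n = 0.75 × 42 × 1.878 = 59.16 kip.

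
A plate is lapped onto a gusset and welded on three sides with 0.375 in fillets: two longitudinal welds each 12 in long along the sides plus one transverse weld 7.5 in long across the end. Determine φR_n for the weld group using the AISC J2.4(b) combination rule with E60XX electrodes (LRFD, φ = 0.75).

E60XX → F_EXX = 60 ksi.
t_e = 0.707 × 0.375 = 0.2651 in.
R_nwl = 0.6 × 60 × 0.2651 × 24 = 229.1 kips (longitudinal, 2 welds).
R_nwt = 0.6 × 60 × 0.2651 × 7.5 = 71.58 kips (transverse, base value).
(i) R_nwl + R_nwt = 300.7 kips; (ii) 0.85 R_nwl + 1.5 R_nwt = 302.1 kips.
R_n = max = 302.1 kips [governs: (ii)]; φR_n = 226.6 kips.

φR_n ≈ 227 kips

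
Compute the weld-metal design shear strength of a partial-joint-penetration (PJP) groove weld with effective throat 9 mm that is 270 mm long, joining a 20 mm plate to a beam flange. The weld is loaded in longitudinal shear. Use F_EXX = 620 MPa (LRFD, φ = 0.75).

Effective throat (given) t_e = 9 mm.
A_we = 9 × 270 = 2430 mm².
F_nw = 0.6 F_EXX = 372 MPa.
φR_n = 0.75 × 372 × 2430 × 10⁻³ = 678 kN.

φR_n ≈ 678 kN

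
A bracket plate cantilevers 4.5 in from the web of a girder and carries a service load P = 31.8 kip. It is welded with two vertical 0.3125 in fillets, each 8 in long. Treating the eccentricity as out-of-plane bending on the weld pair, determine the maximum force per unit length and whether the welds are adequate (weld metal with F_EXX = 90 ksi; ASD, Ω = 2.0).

L_w = 2 × 8 = 16 in; section modulus (unit throat) S = 2 × L²/6 = 21.33 in².
Direct shear f_v = P/L_w = 31.8/16 = 1.988 kip/in.
Moment M = P × e = 31.8 × 4.5 = 143.1 kip·in; bending f_b = M/S = 6.708 kip/in.
f_max = √(f_v² + f_b²) = √(1.988² + 6.708²) = 6.996 kip/in.
r_n/Ω = (1/2.0) × 0.6 × 90 × (0.707 × 0.3125) = 5.965 kip/in → NOT adequate.

f_max ≈ 7 kip/in; NOT adequate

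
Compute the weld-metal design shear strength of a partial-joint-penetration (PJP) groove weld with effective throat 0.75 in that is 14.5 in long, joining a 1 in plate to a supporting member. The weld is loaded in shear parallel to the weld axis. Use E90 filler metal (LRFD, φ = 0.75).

φR_n ≈ 440 kip

E90XX → F_EXX = 90 ksi.
Effective throat (given) t_e = 0.75 in.
A_we = 0.75 × 14.5 = 10.88 in².
F_nw = 0.6 F_EXX = 54 ksi.
φR_n = 0.75 × 54 × 10.88 = 440.4 kip.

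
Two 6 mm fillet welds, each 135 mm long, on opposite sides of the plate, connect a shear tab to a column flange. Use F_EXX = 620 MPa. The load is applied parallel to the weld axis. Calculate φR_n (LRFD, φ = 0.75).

Effective throat t_e = 0.707 × 6 = 4.242 mm.
Total length L = 270 mm; A_we = 4.242 × 270 = 1145 mm².
F_nw = 0.6 F_EXX = 0.6 × 620 = 372 MPa.
φR_n = 0.75 × 372 × 1145 × 10⁻³ = 319.5 kN.

φR_n ≈ 320 kN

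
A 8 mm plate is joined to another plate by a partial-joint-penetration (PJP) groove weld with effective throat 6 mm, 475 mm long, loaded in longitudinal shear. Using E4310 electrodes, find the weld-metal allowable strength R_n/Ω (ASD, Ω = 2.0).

R_n/Ω ≈ 368 kN

E43XX → F_EXX = 430 MPa.
Effective throat (given) t_e = 6 mm.
A_we = 6 × 475 = 2850 mm².
F_nw = 0.6 F_EXX = 258 MPa.
R_n/Ω = (258 × 2850) / 2.0 × 10⁻³ = 367.7 kN.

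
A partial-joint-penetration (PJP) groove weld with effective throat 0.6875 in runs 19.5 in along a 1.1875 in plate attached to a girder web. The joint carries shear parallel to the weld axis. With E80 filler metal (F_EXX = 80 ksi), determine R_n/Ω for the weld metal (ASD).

Effective throat (given) t_e = 0.6875 in.
A_we = 0.6875 × 19.5 = 13.41 in².
F_nw = 0.6 F_EXX = 48 ksi.
R_n/Ω = (48 × 13.41) / 2.0 = 321.8 kip.

R_n/Ω ≈ 322 kip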